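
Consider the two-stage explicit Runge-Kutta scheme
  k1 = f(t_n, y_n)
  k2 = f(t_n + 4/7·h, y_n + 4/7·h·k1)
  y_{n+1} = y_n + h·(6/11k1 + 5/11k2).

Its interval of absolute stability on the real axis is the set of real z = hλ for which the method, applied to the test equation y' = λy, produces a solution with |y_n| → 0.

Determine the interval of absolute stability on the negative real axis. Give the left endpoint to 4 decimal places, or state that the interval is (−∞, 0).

z∈(-3.8500,0).

With y'=λy (z=hλ):
  k1=λy_n ⇒ h·k1=z·y_n;  k2=λ(1+4/7z)y_n ⇒ h·k2=z(1+4/7z)y_n
  y_{n+1}/y_n = 1 + 6/11z + 5/11z(1+4/7z) = 1 + z + 20/77z²
  Hence R(z) = 1 + z + 20/77z².

Boundary: |R(x)|=1, x<0.
x=-0.4: |R|=0.6416
R=1: x+20/77x²=0 ⇒ x=−77/20=-3.8500; min R=1−1/(4·20/77)=0.0375>−1
Confirm numerically:
  x=-3.649: |R|=0.80949 <1
  x=-3.401: |R|=0.60336 <1
  x=-1.914: |R|=0.03753 <1
  x=-4.265: |R|=1.45973 >1
  x=-4.163: |R|=1.33845 >1
  x=-3.928: |R|=1.07958 >1
So |R|<1 on (-3.8500, 0).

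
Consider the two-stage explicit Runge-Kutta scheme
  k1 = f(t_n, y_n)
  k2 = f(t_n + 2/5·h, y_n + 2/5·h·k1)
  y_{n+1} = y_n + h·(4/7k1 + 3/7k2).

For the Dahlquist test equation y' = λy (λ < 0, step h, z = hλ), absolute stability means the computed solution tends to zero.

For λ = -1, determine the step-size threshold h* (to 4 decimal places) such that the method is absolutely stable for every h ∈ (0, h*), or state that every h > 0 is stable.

(-5.8333,0); λ=-1 ⇒ h* = (35/6)/1 = 5.8333.

Test eqn y'=λy, z=hλ:
  k1=λy_n ⇒ h·k1=z·y_n;  k2=λ(1+2/5z)y_n ⇒ h·k2=z(1+2/5z)y_n
  y_{n+1}/y_n = 1 + 4/7z + 3/7z(1+2/5z) = 1 + z + 6/35z²
  ⇒ R(z) = 1 + z + 6/35z².

Find x<0 with |R(x)|<1.
x=-0.81: |R|=0.3025
R=1: x+6/35x²=0 ⇒ x=−35/6=-5.8333; min R=1−1/(4·6/35)=-0.4583>−1
Confirm numerically:
  x=-5.330: |R|=0.54010 <1
  x=-5.245: |R|=0.47100 <1
  x=-4.253: |R|=0.15220 <1
  x=-3.039: |R|=0.45577 <1
  x=-6.107: |R|=1.28651 >1
  x=-5.897: |R|=1.06436 >1
  x=-5.885: |R|=1.05212 >1
Stable set (-5.8333, 0).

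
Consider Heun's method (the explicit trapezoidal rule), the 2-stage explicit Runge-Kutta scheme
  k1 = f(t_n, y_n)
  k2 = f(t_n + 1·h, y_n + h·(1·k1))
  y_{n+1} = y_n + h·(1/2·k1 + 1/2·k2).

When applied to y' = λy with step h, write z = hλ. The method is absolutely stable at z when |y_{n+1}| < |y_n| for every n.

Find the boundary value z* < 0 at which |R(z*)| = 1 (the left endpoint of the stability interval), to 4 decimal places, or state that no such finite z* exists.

z* = -2.0000.

Set f=λy, z=hλ:
  order 2, 2-stage ⇒ R(z)=1+z+z^2/2
  (e.g. R(-0.7)=0.54500, |R|=0.54500)

Solve |R(x)|<1 on ℝ⁻.
x=-0.7: |R|=0.5450
|R(-2.35)|=1.4113 |R(-1.88)|=0.8872 |R(-1.33)|=0.5544
Bisect:
  x_lo=-2.5982 |R|=1.7772  x_hi=-0.1489 |R|=0.8622
  mid=-1.37357 |R|=0.56978 →hi
  mid=-1.98590 |R|=0.98600 →hi
  mid=-2.29207 |R|=1.33472 →lo
  mid=-2.13899 |R|=1.14864 →lo
  mid=-2.06244 |R|=1.06439 →lo
  mid=-2.02417 |R|=1.02447 →lo
  mid=-2.00504 |R|=1.00505 →lo
  mid=-1.99547 |R|=0.99548 →hi
  mid=-2.00025 |R|=1.00025 →lo
  ...
  [-2.00010,-1.99995] ⇒ x*=-2.0000
Interval (-2.0000, 0).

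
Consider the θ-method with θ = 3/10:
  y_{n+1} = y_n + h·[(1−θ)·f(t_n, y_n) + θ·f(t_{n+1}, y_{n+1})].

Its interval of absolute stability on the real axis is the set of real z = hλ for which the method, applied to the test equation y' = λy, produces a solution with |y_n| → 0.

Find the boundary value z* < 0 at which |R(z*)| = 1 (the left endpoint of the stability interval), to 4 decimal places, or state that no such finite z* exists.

Set f=λy, z=hλ:
  y_{n+1} = y_n + z·[7/10·y_n + 3/10·y_{n+1}] ⇒ (1 − 3/10z)y_{n+1} = (1 + 7/10z)y_n
  so R(z) = (1 + 7/10z)/(1 − 3/10z).

Boundary: |R(x)|=1, x<0.
x=-1.26: |R|=0.0856
R=−1: 1+7/10x = −1+3/10x ⇒ -2/5x=2 ⇒ x=2/(-2/5)=-5.0000
Confirm numerically:
  x=-4.276: |R|=0.87314 <1
  x=-2.906: |R|=0.55252 <1
  x=-2.587: |R|=0.45656 <1
  x=-5.320: |R|=1.04931 >1
  x=-5.151: |R|=1.02373 >1
So |R|<1 on (-5.0000, 0).

z* = -5.0000.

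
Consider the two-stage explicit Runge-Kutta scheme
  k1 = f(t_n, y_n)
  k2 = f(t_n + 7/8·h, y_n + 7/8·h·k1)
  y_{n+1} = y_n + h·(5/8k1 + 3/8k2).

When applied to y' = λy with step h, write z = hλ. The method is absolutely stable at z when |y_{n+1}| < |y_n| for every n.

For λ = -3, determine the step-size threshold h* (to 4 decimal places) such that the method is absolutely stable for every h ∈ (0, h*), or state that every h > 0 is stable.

Set f=λy, z=hλ:
  k1=λy_n ⇒ h·k1=z·y_n;  k2=λ(1+7/8z)y_n ⇒ h·k2=z(1+7/8z)y_n
  y_{n+1}/y_n = 1 + 5/8z + 3/8z(1+7/8z) = 1 + z + 21/64z²
  ⇒ R(z) = 1 + z + 21/64z².

Boundary: |R(x)|=1, x<0.
x=-0.68: |R|=0.4717
R=1: x+21/64x²=0 ⇒ x=−64/21=-3.0476; min R=1−1/(4·21/64)=0.2381>−1
Confirm numerically:
  x=-2.465: |R|=0.52876 <1
  x=-2.383: |R|=0.48032 <1
  x=-1.347: |R|=0.24835 <1
  x=-1.330: |R|=0.25042 <1
  x=-3.632: |R|=1.69644 >1
  x=-3.537: |R|=1.56796 >1
  x=-3.368: |R|=1.35406 >1
Stable set (-3.0476, 0).

(-3.0476,0); λ=-3 ⇒ h* = (64/21)/3 = 1.0159.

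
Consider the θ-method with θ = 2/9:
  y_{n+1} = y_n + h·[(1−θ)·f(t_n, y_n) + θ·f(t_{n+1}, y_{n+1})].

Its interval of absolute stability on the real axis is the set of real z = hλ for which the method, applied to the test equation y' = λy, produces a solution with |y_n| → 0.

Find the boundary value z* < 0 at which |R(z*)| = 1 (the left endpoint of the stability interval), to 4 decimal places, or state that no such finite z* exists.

left endpoint -3.6000.

Test eqn y'=λy, z=hλ:
  y_{n+1} = y_n + z·[7/9·y_n + 2/9·y_{n+1}] ⇒ (1 − 2/9z)y_{n+1} = (1 + 7/9z)y_n
  so R(z) = (1 + 7/9z)/(1 − 2/9z).

Need |R(x)|<1, x<0.
x=-0.35: |R|=0.6753
R=−1: 1+7/9x = −1+2/9x ⇒ -5/9x=2 ⇒ x=2/(-5/9)=-3.6000
Confirm numerically:
  x=-2.995: |R|=0.79820 <1
  x=-2.803: |R|=0.72717 <1
  x=-1.689: |R|=0.22807 <1
  x=-4.169: |R|=1.16409 >1
  x=-3.934: |R|=1.09900 >1
  x=-3.693: |R|=1.02838 >1
Interval (-3.6000, 0).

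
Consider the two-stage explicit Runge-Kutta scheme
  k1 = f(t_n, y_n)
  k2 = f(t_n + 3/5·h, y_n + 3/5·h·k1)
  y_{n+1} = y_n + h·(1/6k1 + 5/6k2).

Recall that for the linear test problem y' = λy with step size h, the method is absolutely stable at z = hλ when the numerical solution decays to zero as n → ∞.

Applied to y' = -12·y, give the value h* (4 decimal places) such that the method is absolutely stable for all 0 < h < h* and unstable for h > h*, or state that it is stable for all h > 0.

(-2.0000,0); λ=-12 ⇒ h* = (2)/12 = 0.1667.

On y'=λy, z=hλ:
  k1=λy_n ⇒ h·k1=z·y_n;  k2=λ(1+3/5z)y_n ⇒ h·k2=z(1+3/5z)y_n
  y_{n+1}/y_n = 1 + 1/6z + 5/6z(1+3/5z) = 1 + z + 1/2z²
  R(z) = 1 + z + 1/2z².

Boundary: |R(x)|=1, x<0.
x=-1.54: |R|=0.6458
R=1: x+1/2x²=0 ⇒ x=−2=-2.0000; min R=1−1/(4·1/2)=0.5000>−1
Confirm numerically:
  x=-1.824: |R|=0.83949 <1
  x=-1.305: |R|=0.54651 <1
  x=-0.898: |R|=0.50520 <1
  x=-0.829: |R|=0.51462 <1
  x=-2.426: |R|=1.51674 >1
  x=-2.253: |R|=1.28500 >1
Stable set (-2.0000, 0).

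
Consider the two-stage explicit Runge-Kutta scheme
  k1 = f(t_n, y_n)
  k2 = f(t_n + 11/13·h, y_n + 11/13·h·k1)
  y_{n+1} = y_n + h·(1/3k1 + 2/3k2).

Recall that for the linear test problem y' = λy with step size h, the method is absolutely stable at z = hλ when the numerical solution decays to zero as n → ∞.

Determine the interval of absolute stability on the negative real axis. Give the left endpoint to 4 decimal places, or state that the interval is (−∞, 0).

With y'=λy (z=hλ):
  k1=λy_n ⇒ h·k1=z·y_n;  k2=λ(1+11/13z)y_n ⇒ h·k2=z(1+11/13z)y_n
  y_{n+1}/y_n = 1 + 1/3z + 2/3z(1+11/13z) = 1 + z + 22/39z²
  ⇒ R(z) = 1 + z + 22/39z².

Boundary: |R(x)|=1, x<0.
x=-1.71: |R|=0.9395
R=1: x+22/39x²=0 ⇒ x=−39/22=-1.7727; min R=1−1/(4·22/39)=0.5568>−1
Confirm numerically:
  x=-1.198: |R|=0.61160 <1
  x=-1.013: |R|=0.56586 <1
  x=-0.938: |R|=0.55832 <1
  x=-2.110: |R|=1.40144 >1
  x=-2.077: |R|=1.35650 >1
Stable set (-1.7727, 0).

(-1.7727, 0).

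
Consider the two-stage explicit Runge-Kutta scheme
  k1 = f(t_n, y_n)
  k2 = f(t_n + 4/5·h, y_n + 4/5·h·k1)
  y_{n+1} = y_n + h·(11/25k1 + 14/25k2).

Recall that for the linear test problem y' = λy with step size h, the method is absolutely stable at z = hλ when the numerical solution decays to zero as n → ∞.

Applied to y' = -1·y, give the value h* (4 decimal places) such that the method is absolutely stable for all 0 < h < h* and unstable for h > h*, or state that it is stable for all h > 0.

Set f=λy, z=hλ:
  k1=λy_n ⇒ h·k1=z·y_n;  k2=λ(1+4/5z)y_n ⇒ h·k2=z(1+4/5z)y_n
  y_{n+1}/y_n = 1 + 11/25z + 14/25z(1+4/5z) = 1 + z + 56/125z²
  ⇒ R(z) = 1 + z + 56/125z².

Solve |R(x)|<1 on ℝ⁻.
x=-1.13: |R|=0.4421
R=1: x+56/125x²=0 ⇒ x=−125/56=-2.2321; min R=1−1/(4·56/125)=0.4420>−1
Confirm numerically:
  x=-1.904: |R|=0.72010 <1
  x=-1.505: |R|=0.50973 <1
  x=-1.214: |R|=0.44626 <1
  x=-2.827: |R|=1.75338 >1
  x=-2.749: |R|=1.63654 >1
Stable set (-2.2321, 0).

(-2.2321,0); λ=-1 ⇒ h* = (125/56)/1 = 2.2321.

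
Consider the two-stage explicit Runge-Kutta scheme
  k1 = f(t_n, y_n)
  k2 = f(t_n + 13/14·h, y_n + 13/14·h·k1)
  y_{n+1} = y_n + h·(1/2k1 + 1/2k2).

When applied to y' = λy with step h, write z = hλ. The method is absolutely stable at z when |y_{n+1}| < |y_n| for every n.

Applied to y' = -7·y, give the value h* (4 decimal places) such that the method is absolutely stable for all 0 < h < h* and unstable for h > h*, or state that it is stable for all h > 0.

Set f=λy, z=hλ:
  k1=λy_n ⇒ h·k1=z·y_n;  k2=λ(1+13/14z)y_n ⇒ h·k2=z(1+13/14z)y_n
  y_{n+1}/y_n = 1 + 1/2z + 1/2z(1+13/14z) = 1 + z + 13/28z²
  so R(z) = 1 + z + 13/28z².

Find x<0 with |R(x)|<1.
x=-1.28: |R|=0.4807
R=1: x+13/28x²=0 ⇒ x=−28/13=-2.1538; min R=1−1/(4·13/28)=0.4615>−1
Confirm numerically:
  x=-1.951: |R|=0.81626 <1
  x=-1.946: |R|=0.81221 <1
  x=-1.206: |R|=0.46927 <1
  x=-2.744: |R|=1.75186 >1
  x=-2.216: |R|=1.06395 >1
So |R|<1 on (-2.1538, 0).

(-2.1538,0); λ=-7 ⇒ h* = (28/13)/7 = 0.3077.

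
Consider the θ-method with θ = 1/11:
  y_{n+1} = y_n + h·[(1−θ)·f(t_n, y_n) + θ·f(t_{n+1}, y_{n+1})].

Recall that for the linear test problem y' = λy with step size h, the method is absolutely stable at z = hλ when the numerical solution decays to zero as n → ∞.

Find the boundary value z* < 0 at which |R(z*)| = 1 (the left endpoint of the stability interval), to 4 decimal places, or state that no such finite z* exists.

left endpoint -2.4444.

On y'=λy, z=hλ:
  y_{n+1} = y_n + z·[10/11·y_n + 1/11·y_{n+1}] ⇒ (1 − 1/11z)y_{n+1} = (1 + 10/11z)y_n
  Hence R(z) = (1 + 10/11z)/(1 − 1/11z).

Solve |R(x)|<1 on ℝ⁻.
x=-0.61: |R|=0.4220
R=−1: 1+10/11x = −1+1/11x ⇒ -9/11x=2 ⇒ x=2/(-9/11)=-2.4444
Confirm numerically:
  x=-2.135: |R|=0.78797 <1
  x=-2.059: |R|=0.73436 <1
  x=-1.484: |R|=0.30759 <1
  x=-1.111: |R|=0.00908 <1
  x=-2.997: |R|=1.35529 >1
  x=-2.645: |R|=1.13228 >1
Stable set (-2.4444, 0).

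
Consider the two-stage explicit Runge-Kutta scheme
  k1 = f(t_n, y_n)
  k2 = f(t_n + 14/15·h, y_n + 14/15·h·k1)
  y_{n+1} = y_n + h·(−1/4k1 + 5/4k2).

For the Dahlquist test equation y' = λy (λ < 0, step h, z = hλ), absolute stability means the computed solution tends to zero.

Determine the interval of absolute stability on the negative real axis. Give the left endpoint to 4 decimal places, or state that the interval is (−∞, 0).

z∈(-0.8571,0).

Set f=λy, z=hλ:
  k1=λy_n ⇒ h·k1=z·y_n;  k2=λ(1+14/15z)y_n ⇒ h·k2=z(1+14/15z)y_n
  y_{n+1}/y_n = 1 − 1/4z + 5/4z(1+14/15z) = 1 + z + 7/6z²
  ⇒ R(z) = 1 + z + 7/6z².

Find x<0 with |R(x)|<1.
x=-1.04: |R|=1.2219
R=1: x+7/6x²=0 ⇒ x=−6/7=-0.8571; min R=1−1/(4·7/6)=0.7857>−1
Confirm numerically:
  x=-0.711: |R|=0.87877 <1
  x=-0.707: |R|=0.87616 <1
  x=-0.516: |R|=0.79463 <1
  x=-1.297: |R|=1.66558 >1
  x=-1.144: |R|=1.38286 >1
  x=-1.031: |R|=1.20912 >1
Interval (-0.8571, 0).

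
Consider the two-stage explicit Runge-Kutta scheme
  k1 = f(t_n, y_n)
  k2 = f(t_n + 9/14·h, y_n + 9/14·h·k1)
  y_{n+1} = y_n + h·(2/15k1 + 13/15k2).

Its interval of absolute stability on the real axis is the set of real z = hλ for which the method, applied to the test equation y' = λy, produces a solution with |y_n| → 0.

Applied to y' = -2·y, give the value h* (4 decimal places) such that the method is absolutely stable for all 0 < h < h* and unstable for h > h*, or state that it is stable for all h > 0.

With y'=λy (z=hλ):
  k1=λy_n ⇒ h·k1=z·y_n;  k2=λ(1+9/14z)y_n ⇒ h·k2=z(1+9/14z)y_n
  y_{n+1}/y_n = 1 + 2/15z + 13/15z(1+9/14z) = 1 + z + 39/70z²
  R(z) = 1 + z + 39/70z².

Need |R(x)|<1, x<0.
x=-1.43: |R|=0.7093
R=1: x+39/70x²=0 ⇒ x=−70/39=-1.7949; min R=1−1/(4·39/70)=0.5513>−1
Confirm numerically:
  x=-1.523: |R|=0.76931 <1
  x=-1.050: |R|=0.56425 <1
  x=-0.958: |R|=0.55333 <1
  x=-0.733: |R|=0.56635 <1
  x=-2.388: |R|=1.78913 >1
  x=-1.990: |R|=1.21634 >1
Stable set (-1.7949, 0).

(-1.7949,0); λ=-2 ⇒ h* = (70/39)/2 = 0.8974.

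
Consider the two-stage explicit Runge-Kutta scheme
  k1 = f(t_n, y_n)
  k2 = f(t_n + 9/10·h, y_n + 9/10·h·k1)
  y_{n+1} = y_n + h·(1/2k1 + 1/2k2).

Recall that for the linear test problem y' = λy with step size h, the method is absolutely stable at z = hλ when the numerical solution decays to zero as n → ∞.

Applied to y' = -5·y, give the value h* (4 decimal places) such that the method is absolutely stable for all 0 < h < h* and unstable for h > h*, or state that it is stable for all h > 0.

With y'=λy (z=hλ):
  k1=λy_n ⇒ h·k1=z·y_n;  k2=λ(1+9/10z)y_n ⇒ h·k2=z(1+9/10z)y_n
  y_{n+1}/y_n = 1 + 1/2z + 1/2z(1+9/10z) = 1 + z + 9/20z²
  Hence R(z) = 1 + z + 9/20z².

Solve |R(x)|<1 on ℝ⁻.
x=-0.88: |R|=0.4685
R=1: x+9/20x²=0 ⇒ x=−20/9=-2.2222; min R=1−1/(4·9/20)=0.4444>−1
Confirm numerically:
  x=-1.867: |R|=0.70156 <1
  x=-1.296: |R|=0.45983 <1
  x=-1.100: |R|=0.44450 <1
  x=-2.513: |R|=1.32883 >1
  x=-2.280: |R|=1.05928 >1
Interval (-2.2222, 0).

(-2.2222,0); λ=-5 ⇒ h* = (20/9)/5 = 0.4444.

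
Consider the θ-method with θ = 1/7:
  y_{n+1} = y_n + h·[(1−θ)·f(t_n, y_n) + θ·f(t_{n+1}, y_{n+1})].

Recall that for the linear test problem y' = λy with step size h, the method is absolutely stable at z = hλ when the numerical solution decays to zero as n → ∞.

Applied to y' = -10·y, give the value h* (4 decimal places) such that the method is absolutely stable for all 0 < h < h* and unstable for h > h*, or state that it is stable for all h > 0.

With y'=λy (z=hλ):
  y_{n+1} = y_n + z·[6/7·y_n + 1/7·y_{n+1}] ⇒ (1 − 1/7z)y_{n+1} = (1 + 6/7z)y_n
  so R(z) = (1 + 6/7z)/(1 − 1/7z).

Boundary: |R(x)|=1, x<0.
x=-0.99: |R|=0.1327
R=−1: 1+6/7x = −1+1/7x ⇒ -5/7x=2 ⇒ x=2/(-5/7)=-2.8000
Confirm numerically:
  x=-2.649: |R|=0.92175 <1
  x=-2.144: |R|=0.64129 <1
  x=-1.899: |R|=0.49376 <1
  x=-1.338: |R|=0.12329 <1
  x=-2.870: |R|=1.03546 >1
  x=-2.825: |R|=1.01272 >1
So |R|<1 on (-2.8000, 0).

(-2.8000,0); λ=-10 ⇒ h* = (14/5)/10 = 0.2800.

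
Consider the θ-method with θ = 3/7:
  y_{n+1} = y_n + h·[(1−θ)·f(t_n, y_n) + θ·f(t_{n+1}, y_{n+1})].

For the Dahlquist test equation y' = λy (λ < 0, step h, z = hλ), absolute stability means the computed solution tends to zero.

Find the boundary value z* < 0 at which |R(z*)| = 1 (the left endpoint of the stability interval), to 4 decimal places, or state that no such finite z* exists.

On y'=λy, z=hλ:
  y_{n+1} = y_n + z·[4/7·y_n + 3/7·y_{n+1}] ⇒ (1 − 3/7z)y_{n+1} = (1 + 4/7z)y_n
  R(z) = (1 + 4/7z)/(1 − 3/7z).

Need |R(x)|<1, x<0.
x=-0.48: |R|=0.6019
R=−1: 1+4/7x = −1+3/7x ⇒ -1/7x=2 ⇒ x=2/(-1/7)=-14.0000
Confirm numerically:
  x=-10.761: |R|=0.91755 <1
  x=-9.929: |R|=0.88934 <1
  x=-9.289: |R|=0.86489 <1
  x=-14.444: |R|=1.00882 >1
  x=-14.271: |R|=1.00544 >1
  x=-14.027: |R|=1.00055 >1
So |R|<1 on (-14.0000, 0).

left endpoint -14.0000.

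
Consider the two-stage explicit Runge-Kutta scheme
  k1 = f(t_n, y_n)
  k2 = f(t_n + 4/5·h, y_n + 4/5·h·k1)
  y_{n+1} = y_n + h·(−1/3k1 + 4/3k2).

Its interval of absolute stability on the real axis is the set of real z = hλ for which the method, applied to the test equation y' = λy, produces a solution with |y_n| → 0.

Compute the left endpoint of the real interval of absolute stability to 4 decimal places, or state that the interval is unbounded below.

z* = -0.9375.

With y'=λy (z=hλ):
  k1=λy_n ⇒ h·k1=z·y_n;  k2=λ(1+4/5z)y_n ⇒ h·k2=z(1+4/5z)y_n
  y_{n+1}/y_n = 1 − 1/3z + 4/3z(1+4/5z) = 1 + z + 16/15z²
  Hence R(z) = 1 + z + 16/15z².

Solve |R(x)|<1 on ℝ⁻.
x=-0.51: |R|=0.7674
R=1: x+16/15x²=0 ⇒ x=−15/16=-0.9375; min R=1−1/(4·16/15)=0.7656>−1
Confirm numerically:
  x=-0.739: |R|=0.84353 <1
  x=-0.525: |R|=0.76900 <1
  x=-0.381: |R|=0.77384 <1
  x=-1.438: |R|=1.76770 >1
  x=-1.217: |R|=1.36283 >1
So |R|<1 on (-0.9375, 0).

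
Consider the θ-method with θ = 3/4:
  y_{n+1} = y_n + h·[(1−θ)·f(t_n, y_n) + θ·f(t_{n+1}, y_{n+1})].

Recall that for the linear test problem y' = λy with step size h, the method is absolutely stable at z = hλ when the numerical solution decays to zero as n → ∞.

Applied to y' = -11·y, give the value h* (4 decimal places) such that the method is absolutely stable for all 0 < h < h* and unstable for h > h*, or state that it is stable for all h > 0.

interval (−∞, 0). Any h>0 works for λ=-11.

On y'=λy, z=hλ:
  y_{n+1} = y_n + z·[1/4·y_n + 3/4·y_{n+1}] ⇒ (1 − 3/4z)y_{n+1} = (1 + 1/4z)y_n
  Hence R(z) = (1 + 1/4z)/(1 − 3/4z).

Find x<0 with |R(x)|<1.
x=-1.33: |R|=0.3342
x=-2: |R|=0.2000
x=-10: |R|=0.1765
x=-100: |R|=0.3158
θ=3/4≥1/2 ⇒ |1+1/4x|<|1−3/4x| ∀x<0 ⇒ interval (−∞,0).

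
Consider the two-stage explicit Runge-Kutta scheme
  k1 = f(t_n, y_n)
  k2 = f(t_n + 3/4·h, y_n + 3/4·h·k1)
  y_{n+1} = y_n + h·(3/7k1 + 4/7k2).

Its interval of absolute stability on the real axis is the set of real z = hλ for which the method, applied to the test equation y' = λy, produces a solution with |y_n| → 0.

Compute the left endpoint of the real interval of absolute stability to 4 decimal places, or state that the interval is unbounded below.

z* = -2.3333.

Test eqn y'=λy, z=hλ:
  k1=λy_n ⇒ h·k1=z·y_n;  k2=λ(1+3/4z)y_n ⇒ h·k2=z(1+3/4z)y_n
  y_{n+1}/y_n = 1 + 3/7z + 4/7z(1+3/4z) = 1 + z + 3/7z²
  R(z) = 1 + z + 3/7z².

Need |R(x)|<1, x<0.
x=-1.35: |R|=0.4311
R=1: x+3/7x²=0 ⇒ x=−7/3=-2.3333; min R=1−1/(4·3/7)=0.4167>−1
Confirm numerically:
  x=-1.975: |R|=0.69670 <1
  x=-1.746: |R|=0.56051 <1
  x=-1.330: |R|=0.42810 <1
  x=-2.481: |R|=1.15701 >1
  x=-2.424: |R|=1.09419 >1
  x=-2.364: |R|=1.03107 >1
Interval (-2.3333, 0).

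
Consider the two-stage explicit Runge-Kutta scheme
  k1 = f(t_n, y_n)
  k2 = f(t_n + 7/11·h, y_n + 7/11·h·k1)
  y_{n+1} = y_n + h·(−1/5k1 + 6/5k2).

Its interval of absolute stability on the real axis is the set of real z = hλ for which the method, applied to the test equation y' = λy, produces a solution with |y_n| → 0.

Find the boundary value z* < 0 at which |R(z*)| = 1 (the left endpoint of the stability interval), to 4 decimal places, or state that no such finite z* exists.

Test eqn y'=λy, z=hλ:
  k1=λy_n ⇒ h·k1=z·y_n;  k2=λ(1+7/11z)y_n ⇒ h·k2=z(1+7/11z)y_n
  y_{n+1}/y_n = 1 − 1/5z + 6/5z(1+7/11z) = 1 + z + 42/55z²
  R(z) = 1 + z + 42/55z².

Need |R(x)|<1, x<0.
x=-1.74: |R|=1.5720
R=1: x+42/55x²=0 ⇒ x=−55/42=-1.3095; min R=1−1/(4·42/55)=0.6726>−1
Confirm numerically:
  x=-1.106: |R|=0.82811 <1
  x=-0.894: |R|=0.71633 <1
  x=-0.555: |R|=0.68022 <1
  x=-1.909: |R|=1.87391 >1
  x=-1.842: |R|=1.74899 >1
  x=-1.486: |R|=1.20026 >1
Stable set (-1.3095, 0).

z* = -1.3095.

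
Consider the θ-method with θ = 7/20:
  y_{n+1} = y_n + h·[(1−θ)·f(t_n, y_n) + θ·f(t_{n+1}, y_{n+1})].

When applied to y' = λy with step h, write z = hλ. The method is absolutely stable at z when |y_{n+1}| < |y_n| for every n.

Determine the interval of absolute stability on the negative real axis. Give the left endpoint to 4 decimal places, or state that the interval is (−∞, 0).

z∈(-6.6667,0).

Set f=λy, z=hλ:
  y_{n+1} = y_n + z·[13/20·y_n + 7/20·y_{n+1}] ⇒ (1 − 7/20z)y_{n+1} = (1 + 13/20z)y_n
  R(z) = (1 + 13/20z)/(1 − 7/20z).

Boundary: |R(x)|=1, x<0.
x=-0.79: |R|=0.3811
R=−1: 1+13/20x = −1+7/20x ⇒ -3/10x=2 ⇒ x=2/(-3/10)=-6.6667
Confirm numerically:
  x=-6.621: |R|=0.99587 <1
  x=-6.355: |R|=0.97100 <1
  x=-4.593: |R|=0.76142 <1
  x=-3.222: |R|=0.51431 <1
  x=-6.908: |R|=1.02118 >1
  x=-6.793: |R|=1.01122 >1
  x=-6.759: |R|=1.00823 >1
So |R|<1 on (-6.6667, 0).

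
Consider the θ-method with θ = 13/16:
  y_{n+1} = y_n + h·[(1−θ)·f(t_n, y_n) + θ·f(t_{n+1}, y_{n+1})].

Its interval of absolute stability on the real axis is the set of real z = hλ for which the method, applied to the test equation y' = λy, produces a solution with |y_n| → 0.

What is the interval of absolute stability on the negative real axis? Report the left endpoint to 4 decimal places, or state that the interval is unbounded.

interval (−∞, 0).

Set f=λy, z=hλ:
  y_{n+1} = y_n + z·[3/16·y_n + 13/16·y_{n+1}] ⇒ (1 − 13/16z)y_{n+1} = (1 + 3/16z)y_n
  Hence R(z) = (1 + 3/16z)/(1 − 13/16z).

Boundary: |R(x)|=1, x<0.
x=-0.6: |R|=0.5966
x=-2: |R|=0.2381
x=-10: |R|=0.0959
x=-100: |R|=0.2158
θ=13/16≥1/2 ⇒ |1+3/16x|<|1−13/16x| ∀x<0 ⇒ unbounded interval.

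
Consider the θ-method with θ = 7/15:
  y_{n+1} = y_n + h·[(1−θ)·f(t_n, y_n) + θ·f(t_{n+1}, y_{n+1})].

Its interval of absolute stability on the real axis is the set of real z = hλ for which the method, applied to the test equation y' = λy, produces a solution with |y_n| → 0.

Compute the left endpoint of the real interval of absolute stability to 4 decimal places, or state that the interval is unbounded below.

z* = -30.0000.

Test eqn y'=λy, z=hλ:
  y_{n+1} = y_n + z·[8/15·y_n + 7/15·y_{n+1}] ⇒ (1 − 7/15z)y_{n+1} = (1 + 8/15z)y_n
  so R(z) = (1 + 8/15z)/(1 − 7/15z).

Find x<0 with |R(x)|<1.
x=-1.4: |R|=0.1532
R=−1: 1+8/15x = −1+7/15x ⇒ -1/15x=2 ⇒ x=2/(-1/15)=-30.0000
Confirm numerically:
  x=-21.323: |R|=0.94718 <1
  x=-18.740: |R|=0.92297 <1
  x=-16.541: |R|=0.89709 <1
  x=-30.598: |R|=1.00261 >1
  x=-30.396: |R|=1.00174 >1
  x=-30.256: |R|=1.00113 >1
So |R|<1 on (-30.0000, 0).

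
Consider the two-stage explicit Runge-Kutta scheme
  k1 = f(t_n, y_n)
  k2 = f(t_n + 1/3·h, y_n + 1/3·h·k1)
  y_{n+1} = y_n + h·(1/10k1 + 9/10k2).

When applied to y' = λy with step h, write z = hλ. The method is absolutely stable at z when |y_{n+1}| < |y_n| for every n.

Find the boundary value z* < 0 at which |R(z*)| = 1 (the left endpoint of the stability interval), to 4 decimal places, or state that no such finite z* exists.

left endpoint -3.3333.

With y'=λy (z=hλ):
  k1=λy_n ⇒ h·k1=z·y_n;  k2=λ(1+1/3z)y_n ⇒ h·k2=z(1+1/3z)y_n
  y_{n+1}/y_n = 1 + 1/10z + 9/10z(1+1/3z) = 1 + z + 3/10z²
  so R(z) = 1 + z + 3/10z².

Need |R(x)|<1, x<0.
x=-0.32: |R|=0.7107
R=1: x+3/10x²=0 ⇒ x=−10/3=-3.3333; min R=1−1/(4·3/10)=0.1667>−1
Confirm numerically:
  x=-2.971: |R|=0.67705 <1
  x=-2.580: |R|=0.41692 <1
  x=-2.527: |R|=0.38872 <1
  x=-1.816: |R|=0.17336 <1
  x=-3.783: |R|=1.51033 >1
  x=-3.693: |R|=1.39847 >1
  x=-3.673: |R|=1.37428 >1
So |R|<1 on (-3.3333, 0).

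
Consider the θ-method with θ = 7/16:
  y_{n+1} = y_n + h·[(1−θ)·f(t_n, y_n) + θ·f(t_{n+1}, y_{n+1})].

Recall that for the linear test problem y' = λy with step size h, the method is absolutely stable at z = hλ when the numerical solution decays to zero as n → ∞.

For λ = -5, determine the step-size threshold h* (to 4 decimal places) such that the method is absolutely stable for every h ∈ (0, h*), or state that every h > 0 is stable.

(-16.0000,0); λ=-5 ⇒ h* = (16)/5 = 3.2000.

Set f=λy, z=hλ:
  y_{n+1} = y_n + z·[9/16·y_n + 7/16·y_{n+1}] ⇒ (1 − 7/16z)y_{n+1} = (1 + 9/16z)y_n
  ⇒ R(z) = (1 + 9/16z)/(1 − 7/16z).

Solve |R(x)|<1 on ℝ⁻.
x=-1.01: |R|=0.2995
R=−1: 1+9/16x = −1+7/16x ⇒ -1/8x=2 ⇒ x=2/(-1/8)=-16.0000
Confirm numerically:
  x=-15.861: |R|=0.99781 <1
  x=-9.987: |R|=0.86001 <1
  x=-7.768: |R|=0.76606 <1
  x=-16.381: |R|=1.00583 >1
  x=-16.141: |R|=1.00219 >1
  x=-16.061: |R|=1.00095 >1
So |R|<1 on (-16.0000, 0).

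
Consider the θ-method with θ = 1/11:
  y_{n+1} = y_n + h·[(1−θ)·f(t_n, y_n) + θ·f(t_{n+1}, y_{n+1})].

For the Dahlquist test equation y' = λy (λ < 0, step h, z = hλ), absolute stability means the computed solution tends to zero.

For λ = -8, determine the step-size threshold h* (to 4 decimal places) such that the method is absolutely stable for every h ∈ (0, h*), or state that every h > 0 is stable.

(-2.4444,0); λ=-8 ⇒ h* = (22/9)/8 = 0.3056.

On y'=λy, z=hλ:
  y_{n+1} = y_n + z·[10/11·y_n + 1/11·y_{n+1}] ⇒ (1 − 1/11z)y_{n+1} = (1 + 10/11z)y_n
  R(z) = (1 + 10/11z)/(1 − 1/11z).

Boundary: |R(x)|=1, x<0.
x=-1.11: |R|=0.0083
R=−1: 1+10/11x = −1+1/11x ⇒ -9/11x=2 ⇒ x=2/(-9/11)=-2.4444
Confirm numerically:
  x=-2.209: |R|=0.83958 <1
  x=-2.203: |R|=0.83542 <1
  x=-1.955: |R|=0.65998 <1
  x=-2.907: |R|=1.29935 >1
  x=-2.644: |R|=1.13163 >1
Stable set (-2.4444, 0).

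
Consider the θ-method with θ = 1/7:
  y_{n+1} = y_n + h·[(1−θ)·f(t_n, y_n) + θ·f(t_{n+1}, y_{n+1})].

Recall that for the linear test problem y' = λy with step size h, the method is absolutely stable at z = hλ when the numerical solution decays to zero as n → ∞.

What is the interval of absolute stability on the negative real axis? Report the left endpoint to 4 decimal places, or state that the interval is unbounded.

(-2.8000, 0).

On y'=λy, z=hλ:
  y_{n+1} = y_n + z·[6/7·y_n + 1/7·y_{n+1}] ⇒ (1 − 1/7z)y_{n+1} = (1 + 6/7z)y_n
  so R(z) = (1 + 6/7z)/(1 − 1/7z).

Solve |R(x)|<1 on ℝ⁻.
x=-1.1: |R|=0.0494
R=−1: 1+6/7x = −1+1/7x ⇒ -5/7x=2 ⇒ x=2/(-5/7)=-2.8000
Confirm numerically:
  x=-2.437: |R|=0.80767 <1
  x=-1.937: |R|=0.51718 <1
  x=-1.211: |R|=0.03240 <1
  x=-3.371: |R|=1.27529 >1
  x=-2.958: |R|=1.07933 >1
  x=-2.862: |R|=1.03143 >1
Interval (-2.8000, 0).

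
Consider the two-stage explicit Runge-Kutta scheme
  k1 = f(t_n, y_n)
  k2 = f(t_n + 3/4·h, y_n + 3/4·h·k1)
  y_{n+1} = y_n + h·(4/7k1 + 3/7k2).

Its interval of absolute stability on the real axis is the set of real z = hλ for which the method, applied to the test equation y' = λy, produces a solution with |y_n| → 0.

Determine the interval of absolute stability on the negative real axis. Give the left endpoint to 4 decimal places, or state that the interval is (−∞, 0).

Set f=λy, z=hλ:
  k1=λy_n ⇒ h·k1=z·y_n;  k2=λ(1+3/4z)y_n ⇒ h·k2=z(1+3/4z)y_n
  y_{n+1}/y_n = 1 + 4/7z + 3/7z(1+3/4z) = 1 + z + 9/28z²
  ⇒ R(z) = 1 + z + 9/28z².

Find x<0 with |R(x)|<1.
x=-1.33: |R|=0.2386
R=1: x+9/28x²=0 ⇒ x=−28/9=-3.1111; min R=1−1/(4·9/28)=0.2222>−1
Confirm numerically:
  x=-2.629: |R|=0.59260 <1
  x=-1.844: |R|=0.24897 <1
  x=-1.700: |R|=0.22893 <1
  x=-1.301: |R|=0.24305 <1
  x=-3.565: |R|=1.52011 >1
  x=-3.302: |R|=1.20260 >1
  x=-3.276: |R|=1.17363 >1
Interval (-3.1111, 0).

(-3.1111, 0).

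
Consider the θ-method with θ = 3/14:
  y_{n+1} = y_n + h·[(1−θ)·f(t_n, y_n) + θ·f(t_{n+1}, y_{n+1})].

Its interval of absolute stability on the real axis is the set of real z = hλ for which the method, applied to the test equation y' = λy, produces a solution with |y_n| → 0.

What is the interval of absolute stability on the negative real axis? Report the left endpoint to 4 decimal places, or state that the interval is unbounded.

On y'=λy, z=hλ:
  y_{n+1} = y_n + z·[11/14·y_n + 3/14·y_{n+1}] ⇒ (1 − 3/14z)y_{n+1} = (1 + 11/14z)y_n
  Hence R(z) = (1 + 11/14z)/(1 − 3/14z).

Need |R(x)|<1, x<0.
x=-1.52: |R|=0.1466
R=−1: 1+11/14x = −1+3/14x ⇒ -4/7x=2 ⇒ x=2/(-4/7)=-3.5000
Confirm numerically:
  x=-3.242: |R|=0.91301 <1
  x=-2.471: |R|=0.61556 <1
  x=-1.842: |R|=0.32070 <1
  x=-1.703: |R|=0.24768 <1
  x=-4.094: |R|=1.18081 >1
  x=-3.885: |R|=1.12005 >1
Stable set (-3.5000, 0).

(-3.5000, 0).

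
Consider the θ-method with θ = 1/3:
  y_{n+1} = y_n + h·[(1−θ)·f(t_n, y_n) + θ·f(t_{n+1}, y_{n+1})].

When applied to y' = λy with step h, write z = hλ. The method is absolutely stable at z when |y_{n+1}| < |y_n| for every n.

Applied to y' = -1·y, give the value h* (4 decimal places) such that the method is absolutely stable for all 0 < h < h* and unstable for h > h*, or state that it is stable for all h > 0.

(-6.0000,0); λ=-1 ⇒ h* = (6)/1 = 6.0000.

Set f=λy, z=hλ:
  y_{n+1} = y_n + z·[2/3·y_n + 1/3·y_{n+1}] ⇒ (1 − 1/3z)y_{n+1} = (1 + 2/3z)y_n
  ⇒ R(z) = (1 + 2/3z)/(1 − 1/3z).

Need |R(x)|<1, x<0.
x=-0.71: |R|=0.4259
R=−1: 1+2/3x = −1+1/3x ⇒ -1/3x=2 ⇒ x=2/(-1/3)=-6.0000
Confirm numerically:
  x=-5.968: |R|=0.99643 <1
  x=-4.825: |R|=0.84984 <1
  x=-4.216: |R|=0.75277 <1
  x=-2.843: |R|=0.45970 <1
  x=-6.516: |R|=1.05422 >1
  x=-6.036: |R|=1.00398 >1
So |R|<1 on (-6.0000, 0).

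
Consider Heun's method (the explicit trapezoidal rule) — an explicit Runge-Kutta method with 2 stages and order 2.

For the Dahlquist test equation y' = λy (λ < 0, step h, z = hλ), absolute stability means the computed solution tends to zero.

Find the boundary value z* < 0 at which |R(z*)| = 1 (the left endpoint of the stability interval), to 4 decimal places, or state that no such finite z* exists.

z* = -2.0000.

Set f=λy, z=hλ:
  order 2, 2-stage ⇒ R(z)=1+z+z^2/2
  (e.g. R(-1.78)=0.80420, |R|=0.80420)

Need |R(x)|<1, x<0.
x=-1.78: |R|=0.8042
|R(-1.16)|=0.5128 |R(-1.06)|=0.5018 |R(-0.54)|=0.6058
Bisect:
  x_lo=-2.3450 |R|=1.4046  x_hi=-0.3298 |R|=0.7246
  mid=-1.33743 |R|=0.55693 →hi
  mid=-1.84124 |R|=0.85384 →hi
  mid=-2.09314 |R|=1.09748 →lo
  mid=-1.96719 |R|=0.96773 →hi
  mid=-2.03016 |R|=1.03062 →lo
  mid=-1.99868 |R|=0.99868 →hi
  mid=-2.01442 |R|=1.01452 →lo
  ...
  [-2.00003,-1.99991] ⇒ x*=-2.0000
Stable set (-2.0000, 0).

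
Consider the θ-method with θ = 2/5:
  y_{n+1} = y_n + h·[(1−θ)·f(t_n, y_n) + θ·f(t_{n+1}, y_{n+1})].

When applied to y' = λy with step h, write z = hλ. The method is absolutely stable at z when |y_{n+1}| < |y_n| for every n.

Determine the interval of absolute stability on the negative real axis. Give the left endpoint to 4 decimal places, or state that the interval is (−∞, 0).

(-10.0000, 0).

Test eqn y'=λy, z=hλ:
  y_{n+1} = y_n + z·[3/5·y_n + 2/5·y_{n+1}] ⇒ (1 − 2/5z)y_{n+1} = (1 + 3/5z)y_n
  Hence R(z) = (1 + 3/5z)/(1 − 2/5z).

Boundary: |R(x)|=1, x<0.
x=-0.51: |R|=0.5764
R=−1: 1+3/5x = −1+2/5x ⇒ -1/5x=2 ⇒ x=2/(-1/5)=-10.0000
Confirm numerically:
  x=-8.869: |R|=0.95026 <1
  x=-8.835: |R|=0.94861 <1
  x=-4.395: |R|=0.59355 <1
  x=-4.321: |R|=0.58371 <1
  x=-10.374: |R|=1.01453 >1
  x=-10.240: |R|=1.00942 >1
  x=-10.209: |R|=1.00822 >1
Interval (-10.0000, 0).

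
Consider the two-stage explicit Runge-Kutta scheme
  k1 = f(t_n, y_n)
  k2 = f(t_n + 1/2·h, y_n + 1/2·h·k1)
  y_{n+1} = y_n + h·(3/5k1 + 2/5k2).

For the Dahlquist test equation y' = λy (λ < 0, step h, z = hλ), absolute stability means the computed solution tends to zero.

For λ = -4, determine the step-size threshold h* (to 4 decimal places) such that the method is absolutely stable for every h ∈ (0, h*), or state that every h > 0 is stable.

Test eqn y'=λy, z=hλ:
  k1=λy_n ⇒ h·k1=z·y_n;  k2=λ(1+1/2z)y_n ⇒ h·k2=z(1+1/2z)y_n
  y_{n+1}/y_n = 1 + 3/5z + 2/5z(1+1/2z) = 1 + z + 1/5z²
  Hence R(z) = 1 + z + 1/5z².

Solve |R(x)|<1 on ℝ⁻.
x=-1.36: |R|=0.0099
R=1: x+1/5x²=0 ⇒ x=−5=-5.0000; min R=1−1/(4·1/5)=-0.2500>−1
Confirm numerically:
  x=-4.968: |R|=0.96820 <1
  x=-4.864: |R|=0.86770 <1
  x=-4.021: |R|=0.21269 <1
  x=-3.244: |R|=0.13929 <1
  x=-5.324: |R|=1.34500 >1
  x=-5.313: |R|=1.33259 >1
  x=-5.058: |R|=1.05867 >1
Stable set (-5.0000, 0).

(-5.0000,0); λ=-4 ⇒ h* = (5)/4 = 1.2500.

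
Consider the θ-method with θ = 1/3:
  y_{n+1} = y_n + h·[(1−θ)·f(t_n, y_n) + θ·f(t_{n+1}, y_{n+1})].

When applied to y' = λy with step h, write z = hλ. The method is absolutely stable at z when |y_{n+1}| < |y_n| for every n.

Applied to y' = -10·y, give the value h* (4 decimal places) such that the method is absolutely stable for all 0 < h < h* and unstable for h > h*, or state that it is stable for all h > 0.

On y'=λy, z=hλ:
  y_{n+1} = y_n + z·[2/3·y_n + 1/3·y_{n+1}] ⇒ (1 − 1/3z)y_{n+1} = (1 + 2/3z)y_n
  ⇒ R(z) = (1 + 2/3z)/(1 − 1/3z).

Boundary: |R(x)|=1, x<0.
x=-0.97: |R|=0.2670
R=−1: 1+2/3x = −1+1/3x ⇒ -1/3x=2 ⇒ x=2/(-1/3)=-6.0000
Confirm numerically:
  x=-4.768: |R|=0.84140 <1
  x=-4.324: |R|=0.77116 <1
  x=-4.150: |R|=0.74126 <1
  x=-3.150: |R|=0.53659 <1
  x=-6.471: |R|=1.04973 >1
  x=-6.304: |R|=1.03267 >1
  x=-6.097: |R|=1.01066 >1
Stable set (-6.0000, 0).

(-6.0000,0); λ=-10 ⇒ h* = (6)/10 = 0.6000.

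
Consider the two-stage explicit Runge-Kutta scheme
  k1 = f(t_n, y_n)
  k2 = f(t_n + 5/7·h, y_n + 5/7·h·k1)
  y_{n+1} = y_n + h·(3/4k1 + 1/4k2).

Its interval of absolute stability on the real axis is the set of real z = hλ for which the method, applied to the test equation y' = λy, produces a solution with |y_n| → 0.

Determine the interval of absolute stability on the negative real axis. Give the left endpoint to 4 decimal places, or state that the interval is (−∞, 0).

z∈(-5.6000,0).

Test eqn y'=λy, z=hλ:
  k1=λy_n ⇒ h·k1=z·y_n;  k2=λ(1+5/7z)y_n ⇒ h·k2=z(1+5/7z)y_n
  y_{n+1}/y_n = 1 + 3/4z + 1/4z(1+5/7z) = 1 + z + 5/28z²
  R(z) = 1 + z + 5/28z².

Boundary: |R(x)|=1, x<0.
x=-0.39: |R|=0.6372
R=1: x+5/28x²=0 ⇒ x=−28/5=-5.6000; min R=1−1/(4·5/28)=-0.4000>−1
Confirm numerically:
  x=-4.635: |R|=0.20129 <1
  x=-4.381: |R|=0.04635 <1
  x=-4.140: |R|=0.07936 <1
  x=-6.131: |R|=1.58135 >1
  x=-5.848: |R|=1.25898 >1
  x=-5.732: |R|=1.13511 >1
So |R|<1 on (-5.6000, 0).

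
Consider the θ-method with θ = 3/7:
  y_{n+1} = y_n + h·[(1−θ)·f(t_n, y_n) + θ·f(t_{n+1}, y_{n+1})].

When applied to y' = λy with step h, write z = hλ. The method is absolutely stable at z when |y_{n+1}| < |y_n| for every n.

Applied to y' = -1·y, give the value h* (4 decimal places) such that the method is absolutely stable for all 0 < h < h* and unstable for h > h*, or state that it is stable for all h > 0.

Test eqn y'=λy, z=hλ:
  y_{n+1} = y_n + z·[4/7·y_n + 3/7·y_{n+1}] ⇒ (1 − 3/7z)y_{n+1} = (1 + 4/7z)y_n
  so R(z) = (1 + 4/7z)/(1 − 3/7z).

Boundary: |R(x)|=1, x<0.
x=-0.42: |R|=0.6441
R=−1: 1+4/7x = −1+3/7x ⇒ -1/7x=2 ⇒ x=2/(-1/7)=-14.0000
Confirm numerically:
  x=-13.101: |R|=0.98058 <1
  x=-9.360: |R|=0.86773 <1
  x=-6.239: |R|=0.69822 <1
  x=-14.303: |R|=1.00607 >1
  x=-14.298: |R|=1.00597 >1
Interval (-14.0000, 0).

(-14.0000,0); λ=-1 ⇒ h* = (14)/1 = 14.0000.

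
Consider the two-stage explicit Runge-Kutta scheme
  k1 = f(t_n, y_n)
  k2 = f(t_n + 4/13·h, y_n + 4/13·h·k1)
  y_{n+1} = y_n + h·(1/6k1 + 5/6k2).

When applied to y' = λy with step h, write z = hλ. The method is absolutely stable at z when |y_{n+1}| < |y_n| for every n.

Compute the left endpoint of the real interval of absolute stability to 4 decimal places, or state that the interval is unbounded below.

z* = -3.9000.

On y'=λy, z=hλ:
  k1=λy_n ⇒ h·k1=z·y_n;  k2=λ(1+4/13z)y_n ⇒ h·k2=z(1+4/13z)y_n
  y_{n+1}/y_n = 1 + 1/6z + 5/6z(1+4/13z) = 1 + z + 10/39z²
  ⇒ R(z) = 1 + z + 10/39z².

Boundary: |R(x)|=1, x<0.
x=-1.46: |R|=0.0866
R=1: x+10/39x²=0 ⇒ x=−39/10=-3.9000; min R=1−1/(4·10/39)=0.0250>−1
Confirm numerically:
  x=-3.095: |R|=0.36116 <1
  x=-2.537: |R|=0.11335 <1
  x=-1.911: |R|=0.02539 <1
  x=-4.311: |R|=1.45431 >1
  x=-3.930: |R|=1.03023 >1
Stable set (-3.9000, 0).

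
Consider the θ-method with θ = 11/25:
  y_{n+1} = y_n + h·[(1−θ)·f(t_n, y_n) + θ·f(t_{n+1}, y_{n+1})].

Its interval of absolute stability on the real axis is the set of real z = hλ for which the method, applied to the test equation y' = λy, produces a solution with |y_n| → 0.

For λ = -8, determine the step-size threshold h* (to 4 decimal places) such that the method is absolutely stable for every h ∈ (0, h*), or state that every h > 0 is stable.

(-16.6667,0); λ=-8 ⇒ h* = (50/3)/8 = 2.0833.

Set f=λy, z=hλ:
  y_{n+1} = y_n + z·[14/25·y_n + 11/25·y_{n+1}] ⇒ (1 − 11/25z)y_{n+1} = (1 + 14/25z)y_n
  R(z) = (1 + 14/25z)/(1 − 11/25z).

Find x<0 with |R(x)|<1.
x=-1.31: |R|=0.1690
R=−1: 1+14/25x = −1+11/25x ⇒ -3/25x=2 ⇒ x=2/(-3/25)=-16.6667
Confirm numerically:
  x=-14.700: |R|=0.96840 <1
  x=-10.530: |R|=0.86928 <1
  x=-8.297: |R|=0.78404 <1
  x=-17.124: |R|=1.00643 >1
  x=-17.072: |R|=1.00571 >1
  x=-16.972: |R|=1.00433 >1
Stable set (-16.6667, 0).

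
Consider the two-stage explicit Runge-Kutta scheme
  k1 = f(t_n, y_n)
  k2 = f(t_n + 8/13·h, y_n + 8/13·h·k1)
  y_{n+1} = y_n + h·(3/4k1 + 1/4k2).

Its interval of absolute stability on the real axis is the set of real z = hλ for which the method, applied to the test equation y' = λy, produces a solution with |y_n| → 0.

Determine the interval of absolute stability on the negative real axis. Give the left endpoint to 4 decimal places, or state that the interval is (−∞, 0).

(-6.5000, 0).

With y'=λy (z=hλ):
  k1=λy_n ⇒ h·k1=z·y_n;  k2=λ(1+8/13z)y_n ⇒ h·k2=z(1+8/13z)y_n
  y_{n+1}/y_n = 1 + 3/4z + 1/4z(1+8/13z) = 1 + z + 2/13z²
  so R(z) = 1 + z + 2/13z².

Solve |R(x)|<1 on ℝ⁻.
x=-0.32: |R|=0.6958
R=1: x+2/13x²=0 ⇒ x=−13/2=-6.5000; min R=1−1/(4·2/13)=-0.6250>−1
Confirm numerically:
  x=-5.594: |R|=0.22028 <1
  x=-4.840: |R|=0.23606 <1
  x=-3.600: |R|=0.60615 <1
  x=-6.829: |R|=1.34565 >1
  x=-6.621: |R|=1.12325 >1
Stable set (-6.5000, 0).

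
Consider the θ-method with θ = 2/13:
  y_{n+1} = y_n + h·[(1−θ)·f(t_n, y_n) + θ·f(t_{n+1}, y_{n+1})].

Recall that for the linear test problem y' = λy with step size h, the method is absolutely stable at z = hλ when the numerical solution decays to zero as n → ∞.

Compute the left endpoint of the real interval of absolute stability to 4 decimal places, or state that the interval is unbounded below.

left endpoint -2.8889.

With y'=λy (z=hλ):
  y_{n+1} = y_n + z·[11/13·y_n + 2/13·y_{n+1}] ⇒ (1 − 2/13z)y_{n+1} = (1 + 11/13z)y_n
  ⇒ R(z) = (1 + 11/13z)/(1 − 2/13z).

Solve |R(x)|<1 on ℝ⁻.
x=-1.68: |R|=0.3350
R=−1: 1+11/13x = −1+2/13x ⇒ -9/13x=2 ⇒ x=2/(-9/13)=-2.8889
Confirm numerically:
  x=-2.507: |R|=0.80920 <1
  x=-2.331: |R|=0.71572 <1
  x=-2.065: |R|=0.56713 <1
  x=-3.172: |R|=1.13172 >1
  x=-2.975: |R|=1.04090 >1
  x=-2.952: |R|=1.03005 >1
Stable set (-2.8889, 0).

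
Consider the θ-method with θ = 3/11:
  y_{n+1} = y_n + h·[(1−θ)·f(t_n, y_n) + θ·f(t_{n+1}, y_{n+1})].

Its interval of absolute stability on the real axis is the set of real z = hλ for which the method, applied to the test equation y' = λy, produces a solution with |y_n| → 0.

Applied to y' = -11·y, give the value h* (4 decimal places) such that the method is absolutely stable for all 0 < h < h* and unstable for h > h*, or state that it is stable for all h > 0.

(-4.4000,0); λ=-11 ⇒ h* = (22/5)/11 = 0.4000.

On y'=λy, z=hλ:
  y_{n+1} = y_n + z·[8/11·y_n + 3/11·y_{n+1}] ⇒ (1 − 3/11z)y_{n+1} = (1 + 8/11z)y_n
  Hence R(z) = (1 + 8/11z)/(1 − 3/11z).

Solve |R(x)|<1 on ℝ⁻.
x=-1.39: |R|=0.0079
R=−1: 1+8/11x = −1+3/11x ⇒ -5/11x=2 ⇒ x=2/(-5/11)=-4.4000
Confirm numerically:
  x=-3.585: |R|=0.81269 <1
  x=-2.849: |R|=0.60326 <1
  x=-2.798: |R|=0.58699 <1
  x=-2.613: |R|=0.52572 <1
  x=-4.636: |R|=1.04737 >1
  x=-4.579: |R|=1.03618 >1
Interval (-4.4000, 0).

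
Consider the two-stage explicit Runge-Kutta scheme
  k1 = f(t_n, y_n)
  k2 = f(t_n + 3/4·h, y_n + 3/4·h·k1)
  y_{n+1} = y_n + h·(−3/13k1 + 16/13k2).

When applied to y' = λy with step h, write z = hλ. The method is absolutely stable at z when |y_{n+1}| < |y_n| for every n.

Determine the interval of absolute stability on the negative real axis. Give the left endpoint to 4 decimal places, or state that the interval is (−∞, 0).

z∈(-1.0833,0).

On y'=λy, z=hλ:
  k1=λy_n ⇒ h·k1=z·y_n;  k2=λ(1+3/4z)y_n ⇒ h·k2=z(1+3/4z)y_n
  y_{n+1}/y_n = 1 − 3/13z + 16/13z(1+3/4z) = 1 + z + 12/13z²
  ⇒ R(z) = 1 + z + 12/13z².

Boundary: |R(x)|=1, x<0.
x=-0.8: |R|=0.7908
R=1: x+12/13x²=0 ⇒ x=−13/12=-1.0833; min R=1−1/(4·12/13)=0.7292>−1
Confirm numerically:
  x=-0.787: |R|=0.78473 <1
  x=-0.773: |R|=0.77857 <1
  x=-0.742: |R|=0.76621 <1
  x=-0.688: |R|=0.74893 <1
  x=-1.595: |R|=1.75333 >1
  x=-1.461: |R|=1.50933 >1
So |R|<1 on (-1.0833, 0).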